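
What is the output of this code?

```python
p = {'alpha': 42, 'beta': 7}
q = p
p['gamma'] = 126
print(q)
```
{'alpha': 42, 'beta': 7, 'gamma': 126}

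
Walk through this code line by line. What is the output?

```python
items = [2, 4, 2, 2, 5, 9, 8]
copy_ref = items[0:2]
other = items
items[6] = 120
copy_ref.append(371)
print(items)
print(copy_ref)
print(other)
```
[2, 4, 2, 2, 5, 9, 120]
[2, 4, 371]
[2, 4, 2, 2, 5, 9, 120]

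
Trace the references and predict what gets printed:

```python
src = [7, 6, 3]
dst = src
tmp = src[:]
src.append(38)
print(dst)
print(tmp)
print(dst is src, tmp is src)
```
[7, 6, 3, 38]
[7, 6, 3]
True False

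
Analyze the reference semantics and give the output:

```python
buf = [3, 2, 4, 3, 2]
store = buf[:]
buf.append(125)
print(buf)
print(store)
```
[3, 2, 4, 3, 2, 125]
[3, 2, 4, 3, 2]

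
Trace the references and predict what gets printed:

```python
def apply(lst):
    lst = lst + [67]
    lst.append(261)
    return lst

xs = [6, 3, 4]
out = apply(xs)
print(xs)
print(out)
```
[6, 3, 4]
[6, 3, 4, 67, 261]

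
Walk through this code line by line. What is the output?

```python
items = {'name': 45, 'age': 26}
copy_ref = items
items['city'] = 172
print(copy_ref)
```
{'name': 45, 'age': 26, 'city': 172}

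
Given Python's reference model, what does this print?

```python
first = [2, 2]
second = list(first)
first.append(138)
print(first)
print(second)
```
[2, 2, 138]
[2, 2]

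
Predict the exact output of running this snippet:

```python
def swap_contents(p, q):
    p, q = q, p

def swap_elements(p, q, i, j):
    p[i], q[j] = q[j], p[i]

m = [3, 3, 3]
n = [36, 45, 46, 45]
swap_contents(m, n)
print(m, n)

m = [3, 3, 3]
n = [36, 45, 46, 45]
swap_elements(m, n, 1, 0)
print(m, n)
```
[3, 3, 3] [36, 45, 46, 45]
[3, 36, 3] [3, 45, 46, 45]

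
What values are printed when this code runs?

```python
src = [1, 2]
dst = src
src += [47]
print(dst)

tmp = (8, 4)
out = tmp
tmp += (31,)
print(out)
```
[1, 2, 47]
(8, 4)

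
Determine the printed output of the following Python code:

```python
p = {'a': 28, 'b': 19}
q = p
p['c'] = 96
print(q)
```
{'a': 28, 'b': 19, 'c': 96}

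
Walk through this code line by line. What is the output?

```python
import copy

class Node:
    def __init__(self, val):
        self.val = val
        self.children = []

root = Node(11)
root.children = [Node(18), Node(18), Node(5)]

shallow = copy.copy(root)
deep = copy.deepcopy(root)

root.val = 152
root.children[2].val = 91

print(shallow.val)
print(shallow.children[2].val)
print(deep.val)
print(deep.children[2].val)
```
11
91
11
5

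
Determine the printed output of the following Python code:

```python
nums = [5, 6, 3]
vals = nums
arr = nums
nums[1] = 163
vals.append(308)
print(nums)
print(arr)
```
[5, 163, 3, 308]
[5, 163, 3, 308]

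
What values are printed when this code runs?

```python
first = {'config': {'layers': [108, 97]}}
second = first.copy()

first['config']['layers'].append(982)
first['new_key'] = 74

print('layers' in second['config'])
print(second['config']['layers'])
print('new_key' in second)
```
True
[108, 97, 982]
False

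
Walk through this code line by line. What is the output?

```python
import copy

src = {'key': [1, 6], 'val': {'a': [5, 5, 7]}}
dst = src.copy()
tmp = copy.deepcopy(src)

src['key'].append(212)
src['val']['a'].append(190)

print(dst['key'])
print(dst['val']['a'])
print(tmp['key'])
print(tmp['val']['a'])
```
[1, 6, 212]
[5, 5, 7, 190]
[1, 6]
[5, 5, 7]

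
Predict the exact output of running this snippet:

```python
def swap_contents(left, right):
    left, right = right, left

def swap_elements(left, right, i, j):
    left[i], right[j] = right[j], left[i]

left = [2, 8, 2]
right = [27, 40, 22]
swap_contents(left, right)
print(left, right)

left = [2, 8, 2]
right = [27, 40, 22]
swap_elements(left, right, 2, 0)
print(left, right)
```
[2, 8, 2] [27, 40, 22]
[2, 8, 27] [2, 40, 22]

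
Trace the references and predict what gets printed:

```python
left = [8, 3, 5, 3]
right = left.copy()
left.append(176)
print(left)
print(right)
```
[8, 3, 5, 3, 176]
[8, 3, 5, 3]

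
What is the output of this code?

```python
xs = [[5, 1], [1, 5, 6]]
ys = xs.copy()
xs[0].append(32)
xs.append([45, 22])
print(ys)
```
[[5, 1, 32], [1, 5, 6]]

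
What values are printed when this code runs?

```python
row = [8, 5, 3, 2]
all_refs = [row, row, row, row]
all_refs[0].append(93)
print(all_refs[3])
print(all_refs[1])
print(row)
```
[8, 5, 3, 2, 93]
[8, 5, 3, 2, 93]
[8, 5, 3, 2, 93]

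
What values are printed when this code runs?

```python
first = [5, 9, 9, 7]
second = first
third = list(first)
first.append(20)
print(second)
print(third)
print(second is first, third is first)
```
[5, 9, 9, 7, 20]
[5, 9, 9, 7]
True False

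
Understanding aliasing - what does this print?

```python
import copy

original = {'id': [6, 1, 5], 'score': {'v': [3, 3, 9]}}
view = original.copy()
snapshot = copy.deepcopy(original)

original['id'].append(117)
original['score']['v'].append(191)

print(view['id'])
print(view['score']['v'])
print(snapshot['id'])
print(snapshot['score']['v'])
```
[6, 1, 5, 117]
[3, 3, 9, 191]
[6, 1, 5]
[3, 3, 9]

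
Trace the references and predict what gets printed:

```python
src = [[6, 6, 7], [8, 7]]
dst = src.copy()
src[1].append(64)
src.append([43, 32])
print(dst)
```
[[6, 6, 7], [8, 7, 64]]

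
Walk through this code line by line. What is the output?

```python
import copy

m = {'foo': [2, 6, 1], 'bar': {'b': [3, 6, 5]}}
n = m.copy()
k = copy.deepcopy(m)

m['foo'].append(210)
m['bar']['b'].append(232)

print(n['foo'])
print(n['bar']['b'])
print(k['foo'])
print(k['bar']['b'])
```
[2, 6, 1, 210]
[3, 6, 5, 232]
[2, 6, 1]
[3, 6, 5]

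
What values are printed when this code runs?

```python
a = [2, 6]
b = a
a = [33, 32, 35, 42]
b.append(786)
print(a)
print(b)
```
[33, 32, 35, 42]
[2, 6, 786]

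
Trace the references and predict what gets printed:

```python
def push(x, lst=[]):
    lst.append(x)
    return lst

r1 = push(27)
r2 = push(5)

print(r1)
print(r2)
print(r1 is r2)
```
[27, 5]
[27, 5]
True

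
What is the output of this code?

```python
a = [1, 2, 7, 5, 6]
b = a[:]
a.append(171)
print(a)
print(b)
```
[1, 2, 7, 5, 6, 171]
[1, 2, 7, 5, 6]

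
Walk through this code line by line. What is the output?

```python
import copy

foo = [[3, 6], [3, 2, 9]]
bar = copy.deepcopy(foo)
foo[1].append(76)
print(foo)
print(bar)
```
[[3, 6], [3, 2, 9, 76]]
[[3, 6], [3, 2, 9]]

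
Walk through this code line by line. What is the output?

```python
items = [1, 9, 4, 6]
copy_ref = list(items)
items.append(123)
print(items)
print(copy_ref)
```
[1, 9, 4, 6, 123]
[1, 9, 4, 6]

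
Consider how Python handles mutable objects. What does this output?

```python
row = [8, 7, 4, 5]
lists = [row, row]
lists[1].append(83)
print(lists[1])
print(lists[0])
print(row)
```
[8, 7, 4, 5, 83]
[8, 7, 4, 5, 83]
[8, 7, 4, 5, 83]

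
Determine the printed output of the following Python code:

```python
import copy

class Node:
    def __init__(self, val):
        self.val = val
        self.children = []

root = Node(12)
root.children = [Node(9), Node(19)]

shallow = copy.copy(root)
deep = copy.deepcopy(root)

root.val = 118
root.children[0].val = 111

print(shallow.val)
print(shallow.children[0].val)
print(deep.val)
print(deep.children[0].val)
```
12
111
12
9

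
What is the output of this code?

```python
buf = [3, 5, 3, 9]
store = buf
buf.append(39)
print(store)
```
[3, 5, 3, 9, 39]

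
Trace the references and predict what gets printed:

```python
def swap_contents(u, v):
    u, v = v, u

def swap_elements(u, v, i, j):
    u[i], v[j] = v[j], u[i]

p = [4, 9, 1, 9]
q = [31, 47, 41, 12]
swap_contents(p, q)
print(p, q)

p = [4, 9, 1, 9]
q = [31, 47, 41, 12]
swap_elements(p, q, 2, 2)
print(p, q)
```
[4, 9, 1, 9] [31, 47, 41, 12]
[4, 9, 41, 9] [31, 47, 1, 12]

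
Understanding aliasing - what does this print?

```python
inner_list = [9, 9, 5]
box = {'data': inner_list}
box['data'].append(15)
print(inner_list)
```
[9, 9, 5, 15]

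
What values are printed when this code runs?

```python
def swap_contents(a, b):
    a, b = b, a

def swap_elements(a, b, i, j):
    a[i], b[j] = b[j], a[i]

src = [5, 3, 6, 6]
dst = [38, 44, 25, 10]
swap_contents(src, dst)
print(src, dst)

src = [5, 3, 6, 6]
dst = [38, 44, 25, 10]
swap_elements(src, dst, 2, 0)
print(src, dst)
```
[5, 3, 6, 6] [38, 44, 25, 10]
[5, 3, 38, 6] [6, 44, 25, 10]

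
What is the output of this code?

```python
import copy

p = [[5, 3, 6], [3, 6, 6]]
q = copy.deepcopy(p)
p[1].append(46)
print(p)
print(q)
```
[[5, 3, 6], [3, 6, 6, 46]]
[[5, 3, 6], [3, 6, 6]]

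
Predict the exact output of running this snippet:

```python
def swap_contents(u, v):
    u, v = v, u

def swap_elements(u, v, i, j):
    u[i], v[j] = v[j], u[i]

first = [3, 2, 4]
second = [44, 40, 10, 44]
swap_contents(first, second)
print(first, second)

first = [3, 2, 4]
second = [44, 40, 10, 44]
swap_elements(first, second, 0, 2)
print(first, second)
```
[3, 2, 4] [44, 40, 10, 44]
[10, 2, 4] [44, 40, 3, 44]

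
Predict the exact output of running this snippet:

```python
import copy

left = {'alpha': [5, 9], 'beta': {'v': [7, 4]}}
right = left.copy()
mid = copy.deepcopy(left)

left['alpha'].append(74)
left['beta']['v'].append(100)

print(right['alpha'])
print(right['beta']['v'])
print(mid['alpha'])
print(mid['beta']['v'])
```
[5, 9, 74]
[7, 4, 100]
[5, 9]
[7, 4]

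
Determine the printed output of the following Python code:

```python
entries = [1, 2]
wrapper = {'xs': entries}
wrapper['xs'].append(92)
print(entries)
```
[1, 2, 92]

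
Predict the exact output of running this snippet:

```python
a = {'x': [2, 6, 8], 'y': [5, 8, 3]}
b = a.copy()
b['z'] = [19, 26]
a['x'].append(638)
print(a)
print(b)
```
{'x': [2, 6, 8, 638], 'y': [5, 8, 3]}
{'x': [2, 6, 8, 638], 'y': [5, 8, 3], 'z': [19, 26]}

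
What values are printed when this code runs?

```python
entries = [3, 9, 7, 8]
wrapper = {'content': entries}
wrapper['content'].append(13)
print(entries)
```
[3, 9, 7, 8, 13]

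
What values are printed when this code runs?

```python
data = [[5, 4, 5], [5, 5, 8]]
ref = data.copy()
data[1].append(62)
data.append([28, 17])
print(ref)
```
[[5, 4, 5], [5, 5, 8, 62]]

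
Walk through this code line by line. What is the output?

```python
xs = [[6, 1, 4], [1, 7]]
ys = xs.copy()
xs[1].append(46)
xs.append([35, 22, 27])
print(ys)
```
[[6, 1, 4], [1, 7, 46]]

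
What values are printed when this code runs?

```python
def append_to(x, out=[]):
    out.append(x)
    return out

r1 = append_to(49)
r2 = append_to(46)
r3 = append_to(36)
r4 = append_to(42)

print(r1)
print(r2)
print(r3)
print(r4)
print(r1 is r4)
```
[49, 46, 36, 42]
[49, 46, 36, 42]
[49, 46, 36, 42]
[49, 46, 36, 42]
True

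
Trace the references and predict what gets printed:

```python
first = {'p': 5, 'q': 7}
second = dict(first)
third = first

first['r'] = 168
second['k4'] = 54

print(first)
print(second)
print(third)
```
{'p': 5, 'q': 7, 'r': 168}
{'p': 5, 'q': 7, 'k4': 54}
{'p': 5, 'q': 7, 'r': 168}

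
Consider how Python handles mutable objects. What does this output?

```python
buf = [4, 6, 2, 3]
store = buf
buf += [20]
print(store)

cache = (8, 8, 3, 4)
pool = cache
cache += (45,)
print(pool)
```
[4, 6, 2, 3, 20]
(8, 8, 3, 4)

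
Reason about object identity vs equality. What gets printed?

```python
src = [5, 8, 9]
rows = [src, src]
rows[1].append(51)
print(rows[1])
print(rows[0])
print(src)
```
[5, 8, 9, 51]
[5, 8, 9, 51]
[5, 8, 9, 51]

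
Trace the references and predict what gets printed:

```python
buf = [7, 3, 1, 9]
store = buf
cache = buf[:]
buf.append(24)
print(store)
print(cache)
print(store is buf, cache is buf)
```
[7, 3, 1, 9, 24]
[7, 3, 1, 9]
True False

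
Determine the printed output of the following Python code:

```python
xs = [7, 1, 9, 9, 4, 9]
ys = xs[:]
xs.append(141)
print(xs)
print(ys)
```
[7, 1, 9, 9, 4, 9, 141]
[7, 1, 9, 9, 4, 9]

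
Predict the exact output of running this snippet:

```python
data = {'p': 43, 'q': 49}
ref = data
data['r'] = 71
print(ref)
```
{'p': 43, 'q': 49, 'r': 71}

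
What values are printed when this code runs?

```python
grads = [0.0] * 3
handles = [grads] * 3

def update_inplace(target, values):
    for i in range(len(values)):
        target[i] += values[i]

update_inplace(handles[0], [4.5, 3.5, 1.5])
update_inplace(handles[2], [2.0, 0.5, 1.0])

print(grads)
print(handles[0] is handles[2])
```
[6.5, 4.0, 2.5]
True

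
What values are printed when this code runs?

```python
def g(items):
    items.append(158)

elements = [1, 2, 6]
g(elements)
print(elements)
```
[1, 2, 6, 158]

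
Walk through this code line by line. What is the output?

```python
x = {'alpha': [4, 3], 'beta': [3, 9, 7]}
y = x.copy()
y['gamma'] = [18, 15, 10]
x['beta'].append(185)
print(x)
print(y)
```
{'alpha': [4, 3], 'beta': [3, 9, 7, 185]}
{'alpha': [4, 3], 'beta': [3, 9, 7, 185], 'gamma': [18, 15, 10]}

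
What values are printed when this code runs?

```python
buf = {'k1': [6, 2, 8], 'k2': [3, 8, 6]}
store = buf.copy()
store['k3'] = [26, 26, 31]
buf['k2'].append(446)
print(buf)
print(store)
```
{'k1': [6, 2, 8], 'k2': [3, 8, 6, 446]}
{'k1': [6, 2, 8], 'k2': [3, 8, 6, 446], 'k3': [26, 26, 31]}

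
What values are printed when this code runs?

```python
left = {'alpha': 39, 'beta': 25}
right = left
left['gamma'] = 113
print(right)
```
{'alpha': 39, 'beta': 25, 'gamma': 113}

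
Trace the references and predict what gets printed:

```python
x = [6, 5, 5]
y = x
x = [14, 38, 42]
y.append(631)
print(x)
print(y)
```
[14, 38, 42]
[6, 5, 5, 631]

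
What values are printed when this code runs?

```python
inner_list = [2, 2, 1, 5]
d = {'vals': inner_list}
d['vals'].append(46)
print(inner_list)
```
[2, 2, 1, 5, 46]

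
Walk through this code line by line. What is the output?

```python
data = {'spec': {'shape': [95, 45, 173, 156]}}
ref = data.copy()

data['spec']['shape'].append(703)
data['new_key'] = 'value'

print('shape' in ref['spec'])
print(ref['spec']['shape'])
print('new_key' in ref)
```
True
[95, 45, 173, 156, 703]
False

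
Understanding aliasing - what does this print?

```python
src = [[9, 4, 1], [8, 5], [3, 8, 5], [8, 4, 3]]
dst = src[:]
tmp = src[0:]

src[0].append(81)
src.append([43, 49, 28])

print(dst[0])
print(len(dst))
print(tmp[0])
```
[9, 4, 1, 81]
4
[9, 4, 1, 81]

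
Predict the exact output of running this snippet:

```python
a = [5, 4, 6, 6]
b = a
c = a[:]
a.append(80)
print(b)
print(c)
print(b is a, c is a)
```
[5, 4, 6, 6, 80]
[5, 4, 6, 6]
True False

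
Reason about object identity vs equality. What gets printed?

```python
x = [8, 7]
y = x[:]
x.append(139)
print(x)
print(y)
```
[8, 7, 139]
[8, 7]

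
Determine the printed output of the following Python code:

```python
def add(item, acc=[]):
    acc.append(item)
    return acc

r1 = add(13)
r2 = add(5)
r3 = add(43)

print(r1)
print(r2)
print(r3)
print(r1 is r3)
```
[13, 5, 43]
[13, 5, 43]
[13, 5, 43]
True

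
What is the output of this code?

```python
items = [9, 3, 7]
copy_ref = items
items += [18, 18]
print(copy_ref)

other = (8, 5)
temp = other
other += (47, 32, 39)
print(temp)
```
[9, 3, 7, 18, 18]
(8, 5)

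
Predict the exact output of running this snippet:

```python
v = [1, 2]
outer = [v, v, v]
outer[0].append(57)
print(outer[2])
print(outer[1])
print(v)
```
[1, 2, 57]
[1, 2, 57]
[1, 2, 57]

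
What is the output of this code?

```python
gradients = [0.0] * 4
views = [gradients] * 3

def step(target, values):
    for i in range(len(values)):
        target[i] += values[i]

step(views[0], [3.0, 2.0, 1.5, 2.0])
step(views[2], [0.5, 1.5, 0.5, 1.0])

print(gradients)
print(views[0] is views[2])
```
[3.5, 3.5, 2.0, 3.0]
True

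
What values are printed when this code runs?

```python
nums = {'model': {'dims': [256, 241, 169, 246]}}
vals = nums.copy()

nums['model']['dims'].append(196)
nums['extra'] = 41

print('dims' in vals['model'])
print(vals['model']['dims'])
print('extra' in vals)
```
True
[256, 241, 169, 246, 196]
False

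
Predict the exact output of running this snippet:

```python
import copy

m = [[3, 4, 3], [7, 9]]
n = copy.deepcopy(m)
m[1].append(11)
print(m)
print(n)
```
[[3, 4, 3], [7, 9, 11]]
[[3, 4, 3], [7, 9]]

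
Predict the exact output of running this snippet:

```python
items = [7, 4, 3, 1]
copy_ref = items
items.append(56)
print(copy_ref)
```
[7, 4, 3, 1, 56]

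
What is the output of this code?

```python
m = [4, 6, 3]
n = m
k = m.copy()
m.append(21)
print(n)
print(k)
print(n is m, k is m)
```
[4, 6, 3, 21]
[4, 6, 3]
True False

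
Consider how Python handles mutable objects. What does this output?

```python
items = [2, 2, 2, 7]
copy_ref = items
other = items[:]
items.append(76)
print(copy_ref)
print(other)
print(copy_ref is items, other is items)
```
[2, 2, 2, 7, 76]
[2, 2, 2, 7]
True False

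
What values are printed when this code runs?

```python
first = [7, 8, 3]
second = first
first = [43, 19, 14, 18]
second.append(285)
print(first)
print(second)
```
[43, 19, 14, 18]
[7, 8, 3, 285]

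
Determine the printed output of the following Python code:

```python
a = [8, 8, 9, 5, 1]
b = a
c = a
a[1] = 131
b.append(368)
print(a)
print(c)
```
[8, 131, 9, 5, 1, 368]
[8, 131, 9, 5, 1, 368]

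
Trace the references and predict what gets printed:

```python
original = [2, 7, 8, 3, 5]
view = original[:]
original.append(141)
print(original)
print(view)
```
[2, 7, 8, 3, 5, 141]
[2, 7, 8, 3, 5]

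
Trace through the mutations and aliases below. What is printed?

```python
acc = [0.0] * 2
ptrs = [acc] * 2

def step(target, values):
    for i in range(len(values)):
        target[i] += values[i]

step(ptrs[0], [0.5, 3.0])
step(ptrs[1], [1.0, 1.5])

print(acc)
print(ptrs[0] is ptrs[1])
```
[1.5, 4.5]
True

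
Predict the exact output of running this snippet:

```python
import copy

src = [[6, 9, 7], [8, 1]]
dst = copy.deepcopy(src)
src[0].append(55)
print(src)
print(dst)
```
[[6, 9, 7, 55], [8, 1]]
[[6, 9, 7], [8, 1]]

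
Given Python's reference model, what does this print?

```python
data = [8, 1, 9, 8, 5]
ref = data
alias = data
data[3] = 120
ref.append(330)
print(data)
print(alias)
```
[8, 1, 9, 120, 5, 330]
[8, 1, 9, 120, 5, 330]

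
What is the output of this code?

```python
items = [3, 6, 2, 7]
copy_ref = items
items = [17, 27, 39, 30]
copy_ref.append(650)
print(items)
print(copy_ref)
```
[17, 27, 39, 30]
[3, 6, 2, 7, 650]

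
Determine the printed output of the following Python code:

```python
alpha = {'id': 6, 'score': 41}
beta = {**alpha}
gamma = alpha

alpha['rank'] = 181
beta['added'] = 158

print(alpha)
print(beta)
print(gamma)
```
{'id': 6, 'score': 41, 'rank': 181}
{'id': 6, 'score': 41, 'added': 158}
{'id': 6, 'score': 41, 'rank': 181}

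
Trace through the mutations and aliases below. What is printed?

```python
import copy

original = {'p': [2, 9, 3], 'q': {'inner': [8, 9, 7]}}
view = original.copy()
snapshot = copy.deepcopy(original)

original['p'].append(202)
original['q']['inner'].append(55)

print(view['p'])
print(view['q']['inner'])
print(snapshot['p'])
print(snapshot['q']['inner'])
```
[2, 9, 3, 202]
[8, 9, 7, 55]
[2, 9, 3]
[8, 9, 7]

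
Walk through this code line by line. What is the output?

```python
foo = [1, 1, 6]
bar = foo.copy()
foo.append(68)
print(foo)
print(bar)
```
[1, 1, 6, 68]
[1, 1, 6]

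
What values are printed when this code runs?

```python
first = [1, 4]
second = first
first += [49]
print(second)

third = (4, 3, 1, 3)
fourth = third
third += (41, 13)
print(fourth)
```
[1, 4, 49]
(4, 3, 1, 3)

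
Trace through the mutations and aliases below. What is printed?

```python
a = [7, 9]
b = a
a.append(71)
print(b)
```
[7, 9, 71]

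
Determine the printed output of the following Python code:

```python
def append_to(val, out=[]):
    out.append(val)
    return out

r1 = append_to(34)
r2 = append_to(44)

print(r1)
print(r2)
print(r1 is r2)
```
[34, 44]
[34, 44]
True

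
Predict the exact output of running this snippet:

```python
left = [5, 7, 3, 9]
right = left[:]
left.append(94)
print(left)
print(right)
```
[5, 7, 3, 9, 94]
[5, 7, 3, 9]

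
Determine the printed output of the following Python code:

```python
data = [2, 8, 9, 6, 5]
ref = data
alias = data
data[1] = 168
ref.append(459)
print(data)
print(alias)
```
[2, 168, 9, 6, 5, 459]
[2, 168, 9, 6, 5, 459]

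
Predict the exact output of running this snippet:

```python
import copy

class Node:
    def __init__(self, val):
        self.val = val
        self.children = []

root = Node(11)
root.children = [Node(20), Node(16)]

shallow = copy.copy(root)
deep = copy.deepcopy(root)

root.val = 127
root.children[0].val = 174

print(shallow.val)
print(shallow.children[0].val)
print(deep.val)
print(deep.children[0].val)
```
11
174
11
20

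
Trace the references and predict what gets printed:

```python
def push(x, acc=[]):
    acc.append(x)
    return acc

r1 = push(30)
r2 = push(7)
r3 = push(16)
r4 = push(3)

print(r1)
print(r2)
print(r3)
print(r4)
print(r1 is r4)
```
[30, 7, 16, 3]
[30, 7, 16, 3]
[30, 7, 16, 3]
[30, 7, 16, 3]
True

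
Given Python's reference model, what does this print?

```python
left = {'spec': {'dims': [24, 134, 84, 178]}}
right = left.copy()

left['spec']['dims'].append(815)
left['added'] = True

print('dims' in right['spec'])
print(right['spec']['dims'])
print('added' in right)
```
True
[24, 134, 84, 178, 815]
False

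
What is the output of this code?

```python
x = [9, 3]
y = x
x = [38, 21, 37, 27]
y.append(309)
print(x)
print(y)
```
[38, 21, 37, 27]
[9, 3, 309]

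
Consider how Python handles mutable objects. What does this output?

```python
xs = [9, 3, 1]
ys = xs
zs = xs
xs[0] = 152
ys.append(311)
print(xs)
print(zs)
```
[152, 3, 1, 311]
[152, 3, 1, 311]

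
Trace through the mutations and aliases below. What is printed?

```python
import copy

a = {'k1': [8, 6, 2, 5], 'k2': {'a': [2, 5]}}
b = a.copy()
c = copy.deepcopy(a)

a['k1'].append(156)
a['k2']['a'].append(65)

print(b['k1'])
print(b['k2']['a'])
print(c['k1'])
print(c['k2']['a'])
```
[8, 6, 2, 5, 156]
[2, 5, 65]
[8, 6, 2, 5]
[2, 5]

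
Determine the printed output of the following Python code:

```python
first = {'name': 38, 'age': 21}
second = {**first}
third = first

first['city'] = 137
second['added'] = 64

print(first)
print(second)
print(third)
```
{'name': 38, 'age': 21, 'city': 137}
{'name': 38, 'age': 21, 'added': 64}
{'name': 38, 'age': 21, 'city': 137}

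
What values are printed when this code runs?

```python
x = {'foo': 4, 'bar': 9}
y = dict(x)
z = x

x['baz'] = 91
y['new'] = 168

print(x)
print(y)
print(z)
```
{'foo': 4, 'bar': 9, 'baz': 91}
{'foo': 4, 'bar': 9, 'new': 168}
{'foo': 4, 'bar': 9, 'baz': 91}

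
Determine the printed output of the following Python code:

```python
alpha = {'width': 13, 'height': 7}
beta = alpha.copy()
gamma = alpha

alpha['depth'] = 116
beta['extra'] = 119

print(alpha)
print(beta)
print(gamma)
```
{'width': 13, 'height': 7, 'depth': 116}
{'width': 13, 'height': 7, 'extra': 119}
{'width': 13, 'height': 7, 'depth': 116}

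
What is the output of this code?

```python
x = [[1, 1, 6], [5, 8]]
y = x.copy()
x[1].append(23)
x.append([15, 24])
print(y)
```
[[1, 1, 6], [5, 8, 23]]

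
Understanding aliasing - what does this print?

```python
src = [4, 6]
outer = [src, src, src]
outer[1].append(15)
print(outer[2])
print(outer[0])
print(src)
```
[4, 6, 15]
[4, 6, 15]
[4, 6, 15]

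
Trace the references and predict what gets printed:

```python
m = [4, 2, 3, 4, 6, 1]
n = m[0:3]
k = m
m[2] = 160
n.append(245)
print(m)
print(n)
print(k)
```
[4, 2, 160, 4, 6, 1]
[4, 2, 3, 245]
[4, 2, 160, 4, 6, 1]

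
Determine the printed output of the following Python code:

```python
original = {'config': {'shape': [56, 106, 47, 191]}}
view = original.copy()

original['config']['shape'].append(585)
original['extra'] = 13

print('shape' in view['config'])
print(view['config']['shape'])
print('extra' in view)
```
True
[56, 106, 47, 191, 585]
False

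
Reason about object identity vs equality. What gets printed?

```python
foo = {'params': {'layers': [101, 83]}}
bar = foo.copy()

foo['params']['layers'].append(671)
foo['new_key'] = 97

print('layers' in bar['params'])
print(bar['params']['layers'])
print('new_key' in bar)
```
True
[101, 83, 671]
False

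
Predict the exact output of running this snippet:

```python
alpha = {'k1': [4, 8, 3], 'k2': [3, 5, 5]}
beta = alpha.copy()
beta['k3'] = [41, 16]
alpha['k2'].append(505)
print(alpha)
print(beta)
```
{'k1': [4, 8, 3], 'k2': [3, 5, 5, 505]}
{'k1': [4, 8, 3], 'k2': [3, 5, 5, 505], 'k3': [41, 16]}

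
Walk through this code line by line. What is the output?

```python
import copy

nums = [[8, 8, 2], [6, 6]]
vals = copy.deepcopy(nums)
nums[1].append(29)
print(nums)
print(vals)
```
[[8, 8, 2], [6, 6, 29]]
[[8, 8, 2], [6, 6]]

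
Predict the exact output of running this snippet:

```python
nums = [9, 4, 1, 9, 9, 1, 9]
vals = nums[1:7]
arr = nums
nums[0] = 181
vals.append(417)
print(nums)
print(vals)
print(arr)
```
[181, 4, 1, 9, 9, 1, 9]
[4, 1, 9, 9, 1, 9, 417]
[181, 4, 1, 9, 9, 1, 9]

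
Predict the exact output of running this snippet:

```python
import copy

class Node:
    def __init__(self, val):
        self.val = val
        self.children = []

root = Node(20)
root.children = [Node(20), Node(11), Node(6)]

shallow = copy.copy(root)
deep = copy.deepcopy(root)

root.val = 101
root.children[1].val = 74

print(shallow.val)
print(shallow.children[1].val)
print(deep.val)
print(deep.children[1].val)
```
20
74
20
11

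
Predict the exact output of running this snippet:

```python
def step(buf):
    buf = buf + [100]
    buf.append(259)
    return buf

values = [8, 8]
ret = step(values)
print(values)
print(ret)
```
[8, 8]
[8, 8, 100, 259]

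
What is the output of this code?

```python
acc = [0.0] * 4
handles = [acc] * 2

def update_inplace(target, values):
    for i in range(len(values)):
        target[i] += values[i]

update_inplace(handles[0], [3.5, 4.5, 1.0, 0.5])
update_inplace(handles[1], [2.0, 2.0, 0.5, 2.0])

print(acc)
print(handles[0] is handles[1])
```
[5.5, 6.5, 1.5, 2.5]
True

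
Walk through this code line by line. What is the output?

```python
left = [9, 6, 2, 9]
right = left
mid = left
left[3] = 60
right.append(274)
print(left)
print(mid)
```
[9, 6, 2, 60, 274]
[9, 6, 2, 60, 274]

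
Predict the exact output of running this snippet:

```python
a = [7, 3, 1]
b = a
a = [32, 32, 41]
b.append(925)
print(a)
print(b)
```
[32, 32, 41]
[7, 3, 1, 925]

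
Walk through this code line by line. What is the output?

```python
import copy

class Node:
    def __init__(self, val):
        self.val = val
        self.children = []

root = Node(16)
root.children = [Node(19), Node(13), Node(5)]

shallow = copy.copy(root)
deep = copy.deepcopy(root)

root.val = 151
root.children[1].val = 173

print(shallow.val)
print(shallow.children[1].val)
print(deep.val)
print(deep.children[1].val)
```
16
173
16
13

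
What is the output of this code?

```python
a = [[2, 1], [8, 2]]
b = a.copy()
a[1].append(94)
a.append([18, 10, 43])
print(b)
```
[[2, 1], [8, 2, 94]]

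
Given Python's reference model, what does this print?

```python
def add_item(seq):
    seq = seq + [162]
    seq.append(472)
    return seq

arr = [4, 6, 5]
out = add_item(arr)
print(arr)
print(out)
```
[4, 6, 5]
[4, 6, 5, 162, 472]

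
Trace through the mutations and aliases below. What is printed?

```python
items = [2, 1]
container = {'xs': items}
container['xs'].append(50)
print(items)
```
[2, 1, 50]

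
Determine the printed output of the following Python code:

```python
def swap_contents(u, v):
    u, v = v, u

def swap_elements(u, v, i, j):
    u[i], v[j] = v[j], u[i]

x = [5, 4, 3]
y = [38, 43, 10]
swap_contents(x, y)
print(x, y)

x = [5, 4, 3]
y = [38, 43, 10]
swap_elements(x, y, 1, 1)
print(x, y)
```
[5, 4, 3] [38, 43, 10]
[5, 43, 3] [38, 4, 10]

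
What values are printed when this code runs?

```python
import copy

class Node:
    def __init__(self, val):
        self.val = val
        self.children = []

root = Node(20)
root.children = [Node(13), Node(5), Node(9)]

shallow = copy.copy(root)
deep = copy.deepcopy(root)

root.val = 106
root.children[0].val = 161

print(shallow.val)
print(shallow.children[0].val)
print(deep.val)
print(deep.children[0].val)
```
20
161
20
13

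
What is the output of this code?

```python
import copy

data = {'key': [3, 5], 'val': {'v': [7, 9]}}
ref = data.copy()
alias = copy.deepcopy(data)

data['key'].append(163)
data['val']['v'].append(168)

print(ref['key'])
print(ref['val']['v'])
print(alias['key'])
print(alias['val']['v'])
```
[3, 5, 163]
[7, 9, 168]
[3, 5]
[7, 9]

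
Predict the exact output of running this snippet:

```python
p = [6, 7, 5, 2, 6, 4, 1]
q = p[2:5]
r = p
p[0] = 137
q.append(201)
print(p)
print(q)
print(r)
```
[137, 7, 5, 2, 6, 4, 1]
[5, 2, 6, 201]
[137, 7, 5, 2, 6, 4, 1]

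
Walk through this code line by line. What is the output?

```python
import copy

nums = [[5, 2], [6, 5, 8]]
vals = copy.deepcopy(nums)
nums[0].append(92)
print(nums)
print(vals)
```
[[5, 2, 92], [6, 5, 8]]
[[5, 2], [6, 5, 8]]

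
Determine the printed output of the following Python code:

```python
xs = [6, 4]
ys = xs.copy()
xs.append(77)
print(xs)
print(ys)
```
[6, 4, 77]
[6, 4]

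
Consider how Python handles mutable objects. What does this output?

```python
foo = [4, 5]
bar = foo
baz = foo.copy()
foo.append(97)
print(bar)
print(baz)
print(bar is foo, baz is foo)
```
[4, 5, 97]
[4, 5]
True False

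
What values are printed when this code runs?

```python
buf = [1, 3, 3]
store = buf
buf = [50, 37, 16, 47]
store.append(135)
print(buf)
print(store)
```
[50, 37, 16, 47]
[1, 3, 3, 135]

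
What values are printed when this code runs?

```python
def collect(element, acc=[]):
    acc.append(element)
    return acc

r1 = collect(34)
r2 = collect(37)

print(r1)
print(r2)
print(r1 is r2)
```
[34, 37]
[34, 37]
True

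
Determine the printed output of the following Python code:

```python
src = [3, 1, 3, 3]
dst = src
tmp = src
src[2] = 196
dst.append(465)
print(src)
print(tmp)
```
[3, 1, 196, 3, 465]
[3, 1, 196, 3, 465]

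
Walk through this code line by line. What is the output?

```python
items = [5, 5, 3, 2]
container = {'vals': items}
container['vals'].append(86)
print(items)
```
[5, 5, 3, 2, 86]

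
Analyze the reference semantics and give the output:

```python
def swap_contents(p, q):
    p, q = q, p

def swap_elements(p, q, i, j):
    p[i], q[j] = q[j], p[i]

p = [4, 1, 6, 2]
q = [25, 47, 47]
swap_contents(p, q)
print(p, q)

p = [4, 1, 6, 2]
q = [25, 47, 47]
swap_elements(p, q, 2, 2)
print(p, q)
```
[4, 1, 6, 2] [25, 47, 47]
[4, 1, 47, 2] [25, 47, 6]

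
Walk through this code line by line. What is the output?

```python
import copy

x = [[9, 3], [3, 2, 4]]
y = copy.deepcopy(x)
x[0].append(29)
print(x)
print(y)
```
[[9, 3, 29], [3, 2, 4]]
[[9, 3], [3, 2, 4]]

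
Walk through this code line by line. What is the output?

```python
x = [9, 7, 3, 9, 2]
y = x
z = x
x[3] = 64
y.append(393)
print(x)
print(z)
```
[9, 7, 3, 64, 2, 393]
[9, 7, 3, 64, 2, 393]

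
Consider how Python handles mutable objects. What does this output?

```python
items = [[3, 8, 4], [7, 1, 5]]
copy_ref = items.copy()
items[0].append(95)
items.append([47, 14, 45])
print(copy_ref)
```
[[3, 8, 4, 95], [7, 1, 5]]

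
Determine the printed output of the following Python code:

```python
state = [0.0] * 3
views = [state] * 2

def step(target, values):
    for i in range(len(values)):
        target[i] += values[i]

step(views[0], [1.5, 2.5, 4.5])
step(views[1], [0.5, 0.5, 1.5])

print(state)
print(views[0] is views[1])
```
[2.0, 3.0, 6.0]
True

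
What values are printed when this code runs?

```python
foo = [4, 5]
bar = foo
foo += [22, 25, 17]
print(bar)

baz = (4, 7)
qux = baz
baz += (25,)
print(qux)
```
[4, 5, 22, 25, 17]
(4, 7)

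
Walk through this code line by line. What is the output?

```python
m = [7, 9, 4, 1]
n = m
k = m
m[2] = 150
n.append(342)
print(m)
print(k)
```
[7, 9, 150, 1, 342]
[7, 9, 150, 1, 342]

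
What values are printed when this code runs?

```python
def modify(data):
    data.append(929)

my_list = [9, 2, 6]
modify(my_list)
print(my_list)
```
[9, 2, 6, 929]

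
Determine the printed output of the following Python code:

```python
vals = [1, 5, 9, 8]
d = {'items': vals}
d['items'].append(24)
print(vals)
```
[1, 5, 9, 8, 24]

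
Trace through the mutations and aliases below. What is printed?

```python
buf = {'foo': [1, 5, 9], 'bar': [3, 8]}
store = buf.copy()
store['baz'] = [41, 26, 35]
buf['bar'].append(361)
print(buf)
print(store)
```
{'foo': [1, 5, 9], 'bar': [3, 8, 361]}
{'foo': [1, 5, 9], 'bar': [3, 8, 361], 'baz': [41, 26, 35]}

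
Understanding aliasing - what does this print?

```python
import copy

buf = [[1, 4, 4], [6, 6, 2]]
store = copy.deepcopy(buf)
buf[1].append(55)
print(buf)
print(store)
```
[[1, 4, 4], [6, 6, 2, 55]]
[[1, 4, 4], [6, 6, 2]]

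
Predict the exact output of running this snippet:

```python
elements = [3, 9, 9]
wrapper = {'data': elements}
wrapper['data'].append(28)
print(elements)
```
[3, 9, 9, 28]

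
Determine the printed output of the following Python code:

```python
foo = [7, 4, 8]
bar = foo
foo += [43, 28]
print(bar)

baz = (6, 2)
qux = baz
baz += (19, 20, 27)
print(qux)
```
[7, 4, 8, 43, 28]
(6, 2)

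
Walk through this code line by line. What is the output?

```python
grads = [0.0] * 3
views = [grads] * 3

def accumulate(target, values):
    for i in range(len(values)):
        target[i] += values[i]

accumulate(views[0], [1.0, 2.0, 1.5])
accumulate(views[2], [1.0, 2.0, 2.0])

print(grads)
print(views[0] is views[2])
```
[2.0, 4.0, 3.5]
True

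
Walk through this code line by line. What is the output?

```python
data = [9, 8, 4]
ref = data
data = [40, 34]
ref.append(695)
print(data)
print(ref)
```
[40, 34]
[9, 8, 4, 695]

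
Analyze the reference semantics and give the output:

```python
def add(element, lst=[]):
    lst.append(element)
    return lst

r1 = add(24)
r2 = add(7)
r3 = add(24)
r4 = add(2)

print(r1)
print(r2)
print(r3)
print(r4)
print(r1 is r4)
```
[24, 7, 24, 2]
[24, 7, 24, 2]
[24, 7, 24, 2]
[24, 7, 24, 2]
True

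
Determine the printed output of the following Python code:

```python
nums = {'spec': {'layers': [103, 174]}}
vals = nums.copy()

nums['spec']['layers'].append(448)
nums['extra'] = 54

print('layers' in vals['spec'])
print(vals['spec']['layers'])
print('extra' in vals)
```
True
[103, 174, 448]
False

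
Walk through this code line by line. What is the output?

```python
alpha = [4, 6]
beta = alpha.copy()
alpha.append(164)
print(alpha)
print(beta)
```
[4, 6, 164]
[4, 6]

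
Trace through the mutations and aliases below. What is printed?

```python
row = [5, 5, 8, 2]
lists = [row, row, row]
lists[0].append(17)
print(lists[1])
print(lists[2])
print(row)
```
[5, 5, 8, 2, 17]
[5, 5, 8, 2, 17]
[5, 5, 8, 2, 17]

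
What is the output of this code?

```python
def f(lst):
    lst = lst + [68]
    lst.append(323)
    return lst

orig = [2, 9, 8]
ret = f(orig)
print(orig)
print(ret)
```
[2, 9, 8]
[2, 9, 8, 68, 323]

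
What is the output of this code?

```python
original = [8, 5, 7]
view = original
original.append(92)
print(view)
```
[8, 5, 7, 92]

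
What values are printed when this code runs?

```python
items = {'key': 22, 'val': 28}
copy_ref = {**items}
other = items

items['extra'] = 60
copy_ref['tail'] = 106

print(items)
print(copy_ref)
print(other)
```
{'key': 22, 'val': 28, 'extra': 60}
{'key': 22, 'val': 28, 'tail': 106}
{'key': 22, 'val': 28, 'extra': 60}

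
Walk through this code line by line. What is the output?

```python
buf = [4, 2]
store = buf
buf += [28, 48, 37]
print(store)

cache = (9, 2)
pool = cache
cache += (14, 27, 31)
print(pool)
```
[4, 2, 28, 48, 37]
(9, 2)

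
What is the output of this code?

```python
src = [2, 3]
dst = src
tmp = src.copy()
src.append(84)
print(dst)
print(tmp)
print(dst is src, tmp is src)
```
[2, 3, 84]
[2, 3]
True False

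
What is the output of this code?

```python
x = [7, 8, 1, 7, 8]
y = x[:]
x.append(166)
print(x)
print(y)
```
[7, 8, 1, 7, 8, 166]
[7, 8, 1, 7, 8]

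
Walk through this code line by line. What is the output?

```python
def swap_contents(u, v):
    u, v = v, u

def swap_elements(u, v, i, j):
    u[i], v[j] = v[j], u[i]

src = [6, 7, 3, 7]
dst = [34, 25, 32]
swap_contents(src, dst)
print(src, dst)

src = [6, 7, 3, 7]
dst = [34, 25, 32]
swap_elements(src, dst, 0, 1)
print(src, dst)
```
[6, 7, 3, 7] [34, 25, 32]
[25, 7, 3, 7] [34, 6, 32]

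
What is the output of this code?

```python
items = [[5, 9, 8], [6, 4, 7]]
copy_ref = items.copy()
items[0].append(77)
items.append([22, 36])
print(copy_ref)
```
[[5, 9, 8, 77], [6, 4, 7]]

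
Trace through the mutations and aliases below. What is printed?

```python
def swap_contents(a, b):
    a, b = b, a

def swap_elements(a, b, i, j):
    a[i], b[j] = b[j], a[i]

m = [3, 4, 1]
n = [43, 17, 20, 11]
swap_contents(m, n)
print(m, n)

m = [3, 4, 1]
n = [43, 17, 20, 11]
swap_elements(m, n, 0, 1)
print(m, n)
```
[3, 4, 1] [43, 17, 20, 11]
[17, 4, 1] [43, 3, 20, 11]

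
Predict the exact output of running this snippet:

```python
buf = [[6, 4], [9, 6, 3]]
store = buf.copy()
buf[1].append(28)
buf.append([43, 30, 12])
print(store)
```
[[6, 4], [9, 6, 3, 28]]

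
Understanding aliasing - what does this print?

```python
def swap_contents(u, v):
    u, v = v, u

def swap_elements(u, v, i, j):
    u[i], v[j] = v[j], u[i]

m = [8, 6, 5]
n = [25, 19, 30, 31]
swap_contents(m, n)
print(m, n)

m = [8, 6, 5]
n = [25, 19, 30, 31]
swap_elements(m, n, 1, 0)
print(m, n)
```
[8, 6, 5] [25, 19, 30, 31]
[8, 25, 5] [6, 19, 30, 31]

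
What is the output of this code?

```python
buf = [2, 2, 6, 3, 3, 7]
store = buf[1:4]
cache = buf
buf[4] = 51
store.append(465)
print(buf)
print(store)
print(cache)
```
[2, 2, 6, 3, 51, 7]
[2, 6, 3, 465]
[2, 2, 6, 3, 51, 7]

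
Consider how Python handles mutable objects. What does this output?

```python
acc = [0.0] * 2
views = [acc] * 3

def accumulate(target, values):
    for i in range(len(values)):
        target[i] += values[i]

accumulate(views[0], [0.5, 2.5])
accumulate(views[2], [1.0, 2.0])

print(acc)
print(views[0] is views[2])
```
[1.5, 4.5]
True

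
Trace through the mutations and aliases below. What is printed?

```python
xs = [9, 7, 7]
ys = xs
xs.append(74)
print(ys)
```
[9, 7, 7, 74]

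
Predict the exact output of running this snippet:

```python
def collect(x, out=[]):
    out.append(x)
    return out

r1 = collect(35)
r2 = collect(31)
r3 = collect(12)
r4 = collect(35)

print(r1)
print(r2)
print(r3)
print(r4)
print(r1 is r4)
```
[35, 31, 12, 35]
[35, 31, 12, 35]
[35, 31, 12, 35]
[35, 31, 12, 35]
True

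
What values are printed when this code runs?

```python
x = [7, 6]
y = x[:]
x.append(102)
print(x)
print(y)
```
[7, 6, 102]
[7, 6]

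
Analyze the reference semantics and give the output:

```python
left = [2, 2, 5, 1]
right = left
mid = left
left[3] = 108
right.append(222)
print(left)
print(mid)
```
[2, 2, 5, 108, 222]
[2, 2, 5, 108, 222]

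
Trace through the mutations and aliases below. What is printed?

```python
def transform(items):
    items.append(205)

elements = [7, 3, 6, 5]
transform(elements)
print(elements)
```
[7, 3, 6, 5, 205]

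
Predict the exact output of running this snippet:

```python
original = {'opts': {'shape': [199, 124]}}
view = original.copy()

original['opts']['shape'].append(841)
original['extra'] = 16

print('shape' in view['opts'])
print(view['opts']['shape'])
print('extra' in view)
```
True
[199, 124, 841]
False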